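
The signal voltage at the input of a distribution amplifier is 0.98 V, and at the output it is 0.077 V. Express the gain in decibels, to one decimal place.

Voltage is an amplitude quantity, so gain = 20·log₁₀(V_out/V_in).
20·log₁₀(0.077/0.98) = 20·log₁₀(0.07857) = -22.1 dB.

-22.1 dB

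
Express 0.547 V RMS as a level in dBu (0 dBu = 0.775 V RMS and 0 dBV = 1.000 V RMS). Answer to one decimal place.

-3.0 dBu

dBu = 20·log₁₀(V / 0.775 V).
20·log₁₀(0.547/0.775) = -3.0 dBu.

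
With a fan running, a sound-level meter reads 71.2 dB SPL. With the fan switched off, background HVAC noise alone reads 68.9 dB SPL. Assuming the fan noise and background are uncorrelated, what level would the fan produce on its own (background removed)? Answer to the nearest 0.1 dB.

67.3 dB SPL

Remove the background by subtracting linear intensities:
L_src = 10·log₁₀(10^(71.2/10) − 10^(68.9/10)) = 10·log₁₀(5420000) = 67.3 dB SPL.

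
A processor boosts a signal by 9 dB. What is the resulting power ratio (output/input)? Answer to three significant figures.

7.94

Power ratio = 10^(dB/10).
10^(9/10) = 10^(0.9000) = 7.94.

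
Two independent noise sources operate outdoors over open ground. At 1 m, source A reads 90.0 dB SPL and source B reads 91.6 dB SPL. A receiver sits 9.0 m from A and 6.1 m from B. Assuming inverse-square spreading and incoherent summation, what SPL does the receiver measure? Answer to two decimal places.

77.09 dB SPL

At the listener: L_A = 90.0 − 20·log₁₀(9.0) = 70.915 dB; L_B = 91.6 − 20·log₁₀(6.1) = 75.893 dB.
Combined: 10·log₁₀(10^(70.915/10)+10^(75.893/10)) = 77.09 dB SPL.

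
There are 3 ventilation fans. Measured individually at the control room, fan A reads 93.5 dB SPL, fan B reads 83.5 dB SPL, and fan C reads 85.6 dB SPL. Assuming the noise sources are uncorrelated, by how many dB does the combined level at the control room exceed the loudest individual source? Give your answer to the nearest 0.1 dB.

1.0 dB

Uncorrelated sources add in intensity (power), not in dB.
L_total = 10·log₁₀(10^(93.5/10) + 10^(83.5/10) + 10^(85.6/10)) = 94.51 dB SPL.
Excess over the loudest (93.5 dB): 94.51 − 93.5 = 1.0 dB.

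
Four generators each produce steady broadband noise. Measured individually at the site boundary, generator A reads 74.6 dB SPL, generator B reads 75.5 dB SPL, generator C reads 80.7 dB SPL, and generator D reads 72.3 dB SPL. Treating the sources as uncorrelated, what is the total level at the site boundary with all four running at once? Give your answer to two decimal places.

Incoherent sources sum as intensities:
L_total = 10·log₁₀(10^(74.6/10) + 10^(75.5/10) + 10^(80.7/10) + 10^(72.3/10)) = 10·log₁₀(198800000) = 82.98 dB SPL.

82.98 dB SPL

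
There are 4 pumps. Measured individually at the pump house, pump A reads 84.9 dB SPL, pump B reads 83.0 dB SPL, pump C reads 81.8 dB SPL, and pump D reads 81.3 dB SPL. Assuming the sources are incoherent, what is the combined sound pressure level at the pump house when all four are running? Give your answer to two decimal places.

Add the sources as powers (linear), then convert back to dB:
L_total = 10·log₁₀(10^(84.9/10) + 10^(83.0/10) + 10^(81.8/10) + 10^(81.3/10)) = 10·log₁₀(794800000) = 89.00 dB SPL.

89.00 dB SPL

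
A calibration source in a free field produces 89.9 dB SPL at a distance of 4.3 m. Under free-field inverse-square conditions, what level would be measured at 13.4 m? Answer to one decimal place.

Free-field point source: level drops by 20·log₁₀ of the distance ratio.
ΔL = −20·log₁₀(13.4/4.3) = -9.87 dB, so L₂ = 89.9 + (-9.87) = 80.0 dB SPL.

80.0 dB SPL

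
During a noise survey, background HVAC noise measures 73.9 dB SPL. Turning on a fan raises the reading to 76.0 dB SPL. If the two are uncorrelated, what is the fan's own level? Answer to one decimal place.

71.8 dB SPL

Background correction is a power subtraction:
L_src = 10·log₁₀(10^(76.0/10) − 10^(73.9/10)) = 10·log₁₀(15260000) = 71.8 dB SPL.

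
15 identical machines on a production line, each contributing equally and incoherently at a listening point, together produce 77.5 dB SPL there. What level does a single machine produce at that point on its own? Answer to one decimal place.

65.7 dB SPL

15 equal incoherent sources add 10·log₁₀(15) = 11.76 dB over one source.
L_one = 77.5 − 11.76 = 65.7 dB SPL.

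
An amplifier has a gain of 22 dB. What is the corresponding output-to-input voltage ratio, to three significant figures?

12.6

Voltage ratio = 10^(dB/20).
10^(22/20) = 10^(1.100) = 12.6.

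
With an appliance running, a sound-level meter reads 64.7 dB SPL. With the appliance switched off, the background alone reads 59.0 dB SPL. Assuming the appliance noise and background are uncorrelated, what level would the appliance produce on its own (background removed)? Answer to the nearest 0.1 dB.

Remove the background by subtracting linear intensities:
L_src = 10·log₁₀(10^(64.7/10) − 10^(59.0/10)) = 10·log₁₀(2157000) = 63.3 dB SPL.

63.3 dB SPL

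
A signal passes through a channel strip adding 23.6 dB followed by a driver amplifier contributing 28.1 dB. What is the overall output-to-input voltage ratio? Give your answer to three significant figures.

385

Net gain = 23.6 + 28.1 = 51.7 dB.
Voltage ratio = 10^(51.7/20) = 385.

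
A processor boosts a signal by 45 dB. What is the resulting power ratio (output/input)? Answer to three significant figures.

Power ratio = 10^(dB/10).
10^(45/10) = 10^(4.500) = 31600.

31600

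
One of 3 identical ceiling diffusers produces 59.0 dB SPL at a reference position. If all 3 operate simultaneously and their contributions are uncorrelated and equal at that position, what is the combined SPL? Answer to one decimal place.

63.8 dB SPL

3 equal incoherent sources raise the level by 10·log₁₀(3) = 4.77 dB.
L_total = 59.0 + 4.77 = 63.8 dB SPL.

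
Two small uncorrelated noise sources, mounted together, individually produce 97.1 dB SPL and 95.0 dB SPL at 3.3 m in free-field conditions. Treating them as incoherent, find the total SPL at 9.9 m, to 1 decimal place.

89.6 dB SPL

Combined at 3.3 m: 10·log₁₀(10^(97.1/10)+10^(95.0/10)) = 99.19 dB SPL.
Then apply −20·log₁₀(9.9/3.3) = -9.54 dB → 89.6 dB SPL.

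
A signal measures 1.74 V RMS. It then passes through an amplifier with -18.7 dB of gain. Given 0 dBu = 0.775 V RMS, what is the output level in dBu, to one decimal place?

-11.7 dBu

Input level: 20·log₁₀(1.74/0.775) = 7.02 dBu.
Output: 7.02 − 18.7 = -11.7 dBu.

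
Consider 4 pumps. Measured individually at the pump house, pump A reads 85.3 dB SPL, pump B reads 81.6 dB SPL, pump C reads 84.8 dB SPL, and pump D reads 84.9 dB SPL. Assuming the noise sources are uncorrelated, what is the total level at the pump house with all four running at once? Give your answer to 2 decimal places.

90.39 dB SPL

Add the sources as powers (linear), then convert back to dB:
L_total = 10·log₁₀(10^(85.3/10) + 10^(81.6/10) + 10^(84.8/10) + 10^(84.9/10)) = 10·log₁₀(1094000000) = 90.39 dB SPL.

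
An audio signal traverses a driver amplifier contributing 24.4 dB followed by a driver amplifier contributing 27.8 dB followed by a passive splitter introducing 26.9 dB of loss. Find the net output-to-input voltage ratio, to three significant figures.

18.4

Net gain = 24.4 + 27.8 + (−26.9) = 25.3 dB.
Voltage ratio = 10^(25.3/20) = 18.4.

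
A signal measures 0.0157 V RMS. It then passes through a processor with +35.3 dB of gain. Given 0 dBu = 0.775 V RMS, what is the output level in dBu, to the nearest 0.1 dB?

+1.4 dBu

Input level: 20·log₁₀(0.0157/0.775) = -33.87 dBu.
Output: -33.87 + 35.3 = +1.4 dBu.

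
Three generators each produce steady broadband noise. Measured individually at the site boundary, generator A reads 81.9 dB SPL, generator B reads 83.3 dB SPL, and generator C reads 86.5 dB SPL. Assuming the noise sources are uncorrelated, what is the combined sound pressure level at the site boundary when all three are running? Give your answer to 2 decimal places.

89.11 dB SPL

Add the sources as powers (linear), then convert back to dB:
L_total = 10·log₁₀(10^(81.9/10) + 10^(83.3/10) + 10^(86.5/10)) = 10·log₁₀(815400000) = 89.11 dB SPL.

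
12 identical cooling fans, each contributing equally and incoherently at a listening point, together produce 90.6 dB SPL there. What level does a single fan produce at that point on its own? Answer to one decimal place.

79.8 dB SPL

12 equal incoherent sources add 10·log₁₀(12) = 10.79 dB over one source.
L_one = 90.6 − 10.79 = 79.8 dB SPL.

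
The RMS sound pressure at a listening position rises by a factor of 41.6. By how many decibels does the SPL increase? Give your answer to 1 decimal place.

Sound pressure is an amplitude quantity: ΔL = 20·log₁₀(p₂/p₁).
20·log₁₀(41.6) = 32.4 dB.

32.4 dB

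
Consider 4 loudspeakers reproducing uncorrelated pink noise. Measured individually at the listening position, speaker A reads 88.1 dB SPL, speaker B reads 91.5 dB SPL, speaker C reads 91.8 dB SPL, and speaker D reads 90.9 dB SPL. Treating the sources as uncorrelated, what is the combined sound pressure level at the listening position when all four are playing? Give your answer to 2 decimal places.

96.81 dB SPL

Incoherent sources sum as intensities:
L_total = 10·log₁₀(10^(88.1/10) + 10^(91.5/10) + 10^(91.8/10) + 10^(90.9/10)) = 10·log₁₀(4802000000) = 96.81 dB SPL.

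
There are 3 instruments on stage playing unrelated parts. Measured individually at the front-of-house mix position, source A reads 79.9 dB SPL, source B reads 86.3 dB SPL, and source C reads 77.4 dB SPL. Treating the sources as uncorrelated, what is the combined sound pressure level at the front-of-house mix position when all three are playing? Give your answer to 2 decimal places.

Add the sources as powers (linear), then convert back to dB:
L_total = 10·log₁₀(10^(79.9/10) + 10^(86.3/10) + 10^(77.4/10)) = 10·log₁₀(579300000) = 87.63 dB SPL.

87.63 dB SPL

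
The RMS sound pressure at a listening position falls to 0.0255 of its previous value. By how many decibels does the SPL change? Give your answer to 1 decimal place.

-31.9 dB

Sound pressure is an amplitude quantity: ΔL = 20·log₁₀(p₂/p₁).
20·log₁₀(0.0255) = -31.9 dB.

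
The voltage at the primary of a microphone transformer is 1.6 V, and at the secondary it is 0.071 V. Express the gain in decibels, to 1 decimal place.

-27.1 dB

Voltage ratio → dB uses the 20·log₁₀ form:
20·log₁₀(0.071/1.6) = 20·log₁₀(0.04437) = -27.1 dB.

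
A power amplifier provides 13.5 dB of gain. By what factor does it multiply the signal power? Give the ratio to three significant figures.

22.4

Power ratio = 10^(dB/10).
10^(13.5/10) = 10^(1.350) = 22.4.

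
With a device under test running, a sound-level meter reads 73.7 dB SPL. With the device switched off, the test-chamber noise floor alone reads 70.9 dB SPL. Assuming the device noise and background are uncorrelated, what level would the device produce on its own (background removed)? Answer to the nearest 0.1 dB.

Subtract intensities: L_src = 10·log₁₀(10^(L_total/10) − 10^(L_bg/10)).
L_src = 10·log₁₀(10^(73.7/10) − 10^(70.9/10)) = 10·log₁₀(11140000) = 70.5 dB SPL.

70.5 dB SPL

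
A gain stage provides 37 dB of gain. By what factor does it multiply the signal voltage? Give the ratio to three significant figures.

70.8

Voltage ratio = 10^(dB/20).
10^(37/20) = 10^(1.850) = 70.8.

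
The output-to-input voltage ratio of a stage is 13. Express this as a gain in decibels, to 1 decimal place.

22.3 dB

Voltage ratio → dB uses the 20·log₁₀ form:
20·log₁₀(13) = 22.3 dB.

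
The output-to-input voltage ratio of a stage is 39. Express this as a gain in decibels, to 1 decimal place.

31.8 dB

Voltage is an amplitude quantity, so gain = 20·log₁₀(V_out/V_in).
20·log₁₀(39) = 31.8 dB.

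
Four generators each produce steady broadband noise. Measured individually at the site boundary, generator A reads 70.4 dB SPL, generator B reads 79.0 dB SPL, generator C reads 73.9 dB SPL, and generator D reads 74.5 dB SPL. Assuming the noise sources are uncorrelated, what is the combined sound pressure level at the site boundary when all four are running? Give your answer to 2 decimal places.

Incoherent sources sum as intensities:
L_total = 10·log₁₀(10^(70.4/10) + 10^(79.0/10) + 10^(73.9/10) + 10^(74.5/10)) = 10·log₁₀(143100000) = 81.56 dB SPL.

81.56 dB SPL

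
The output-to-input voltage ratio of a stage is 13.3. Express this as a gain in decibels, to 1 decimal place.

For a voltage ratio, dB = 20·log₁₀(V₂/V₁).
20·log₁₀(13.3) = 22.5 dB.

22.5 dB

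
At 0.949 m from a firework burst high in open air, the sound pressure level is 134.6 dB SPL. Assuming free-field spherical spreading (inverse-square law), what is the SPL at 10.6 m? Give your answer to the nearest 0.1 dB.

113.6 dB SPL

For a point source in a free field, ΔL = −20·log₁₀(d₂/d₁).
ΔL = −20·log₁₀(10.6/0.949) = -20.96 dB, so L₂ = 134.6 + (-20.96) = 113.6 dB SPL.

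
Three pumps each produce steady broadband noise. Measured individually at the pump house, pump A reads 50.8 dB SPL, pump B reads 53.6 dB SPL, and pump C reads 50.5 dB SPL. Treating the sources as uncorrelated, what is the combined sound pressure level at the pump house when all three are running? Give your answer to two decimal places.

56.64 dB SPL

Uncorrelated sources add in intensity (power), not in dB.
L_total = 10·log₁₀(10^(50.8/10) + 10^(53.6/10) + 10^(50.5/10)) = 10·log₁₀(461500) = 56.64 dB SPL.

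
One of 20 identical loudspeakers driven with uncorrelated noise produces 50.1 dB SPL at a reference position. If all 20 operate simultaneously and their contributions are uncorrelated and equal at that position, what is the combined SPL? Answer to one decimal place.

63.1 dB SPL

20 equal incoherent sources raise the level by 10·log₁₀(20) = 13.01 dB.
L_total = 50.1 + 13.01 = 63.1 dB SPL.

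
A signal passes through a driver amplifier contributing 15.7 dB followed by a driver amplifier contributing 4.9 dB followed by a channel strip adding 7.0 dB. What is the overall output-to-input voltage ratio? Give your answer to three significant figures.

24.0

Net gain = 15.7 + 4.9 + 7.0 = 27.6 dB.
Voltage ratio = 10^(27.6/20) = 24.0.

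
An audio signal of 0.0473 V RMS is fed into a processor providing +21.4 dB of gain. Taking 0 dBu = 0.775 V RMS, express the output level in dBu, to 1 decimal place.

Input level: 20·log₁₀(0.0473/0.775) = -24.29 dBu.
Output: -24.29 + 21.4 = -2.9 dBu.

-2.9 dBu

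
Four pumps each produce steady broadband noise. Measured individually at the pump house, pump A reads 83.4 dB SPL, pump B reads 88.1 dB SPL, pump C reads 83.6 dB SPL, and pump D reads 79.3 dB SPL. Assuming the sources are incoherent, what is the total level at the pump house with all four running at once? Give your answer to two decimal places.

90.71 dB SPL

Incoherent sources sum as intensities:
L_total = 10·log₁₀(10^(83.4/10) + 10^(88.1/10) + 10^(83.6/10) + 10^(79.3/10)) = 10·log₁₀(1179000000) = 90.71 dB SPL.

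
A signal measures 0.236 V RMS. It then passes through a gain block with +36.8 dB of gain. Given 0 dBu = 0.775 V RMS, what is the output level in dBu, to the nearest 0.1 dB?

+26.5 dBu

Input level: 20·log₁₀(0.236/0.775) = -10.33 dBu.
Output: -10.33 + 36.8 = +26.5 dBu.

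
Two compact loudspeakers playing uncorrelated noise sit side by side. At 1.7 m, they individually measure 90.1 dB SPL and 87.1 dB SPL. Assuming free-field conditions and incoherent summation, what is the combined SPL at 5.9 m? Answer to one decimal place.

Combined at 1.7 m: 10·log₁₀(10^(90.1/10)+10^(87.1/10)) = 91.86 dB SPL.
Then apply −20·log₁₀(5.9/1.7) = -10.81 dB → 81.1 dB SPL.

81.1 dB SPL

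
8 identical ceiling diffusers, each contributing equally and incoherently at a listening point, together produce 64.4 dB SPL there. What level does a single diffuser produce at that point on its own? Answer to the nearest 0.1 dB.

55.4 dB SPL

8 equal incoherent sources add 10·log₁₀(8) = 9.03 dB over one source.
L_one = 64.4 − 9.03 = 55.4 dB SPL.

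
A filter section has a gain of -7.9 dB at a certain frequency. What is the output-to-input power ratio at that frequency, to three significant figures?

0.162

Power ratio = 10^(dB/10).
10^(-7.9/10) = 10^(-0.7900) = 0.162.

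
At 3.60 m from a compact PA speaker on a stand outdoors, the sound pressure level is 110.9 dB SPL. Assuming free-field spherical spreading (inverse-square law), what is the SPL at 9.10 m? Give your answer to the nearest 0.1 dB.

102.8 dB SPL

Free-field point source: level drops by 20·log₁₀ of the distance ratio.
ΔL = −20·log₁₀(9.10/3.60) = -8.05 dB, so L₂ = 110.9 + (-8.05) = 102.8 dB SPL.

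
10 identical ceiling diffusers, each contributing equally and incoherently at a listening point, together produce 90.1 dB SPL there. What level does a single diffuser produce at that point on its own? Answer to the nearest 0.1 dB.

80.1 dB SPL

10 equal incoherent sources add 10·log₁₀(10) = 10.00 dB over one source.
L_one = 90.1 − 10.00 = 80.1 dB SPL.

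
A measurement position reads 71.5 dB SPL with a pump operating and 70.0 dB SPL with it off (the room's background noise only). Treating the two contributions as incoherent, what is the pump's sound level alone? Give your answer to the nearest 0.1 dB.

66.2 dB SPL

Remove the background by subtracting linear intensities:
L_src = 10·log₁₀(10^(71.5/10) − 10^(70.0/10)) = 10·log₁₀(4125000) = 66.2 dB SPL.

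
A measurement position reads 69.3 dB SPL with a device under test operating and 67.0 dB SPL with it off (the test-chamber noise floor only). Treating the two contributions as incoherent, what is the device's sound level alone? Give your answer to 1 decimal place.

65.4 dB SPL

Remove the background by subtracting linear intensities:
L_src = 10·log₁₀(10^(69.3/10) − 10^(67.0/10)) = 10·log₁₀(3500000) = 65.4 dB SPL.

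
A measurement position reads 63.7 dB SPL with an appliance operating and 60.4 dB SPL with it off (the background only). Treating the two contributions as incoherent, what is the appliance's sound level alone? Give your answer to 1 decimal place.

61.0 dB SPL

Remove the background by subtracting linear intensities:
L_src = 10·log₁₀(10^(63.7/10) − 10^(60.4/10)) = 10·log₁₀(1248000) = 61.0 dB SPL.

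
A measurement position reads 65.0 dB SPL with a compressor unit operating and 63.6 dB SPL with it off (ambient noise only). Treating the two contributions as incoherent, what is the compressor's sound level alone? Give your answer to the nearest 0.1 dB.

59.4 dB SPL

Background correction is a power subtraction:
L_src = 10·log₁₀(10^(65.0/10) − 10^(63.6/10)) = 10·log₁₀(871400) = 59.4 dB SPL.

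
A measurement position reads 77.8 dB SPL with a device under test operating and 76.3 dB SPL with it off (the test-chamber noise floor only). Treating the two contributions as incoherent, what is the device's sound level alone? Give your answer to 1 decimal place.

Background correction is a power subtraction:
L_src = 10·log₁₀(10^(77.8/10) − 10^(76.3/10)) = 10·log₁₀(17600000) = 72.5 dB SPL.

72.5 dB SPL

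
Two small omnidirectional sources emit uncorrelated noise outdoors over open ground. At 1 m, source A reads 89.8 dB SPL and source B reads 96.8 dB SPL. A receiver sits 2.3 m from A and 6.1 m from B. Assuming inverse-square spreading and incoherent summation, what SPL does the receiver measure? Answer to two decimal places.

At the listener: L_A = 89.8 − 20·log₁₀(2.3) = 82.565 dB; L_B = 96.8 − 20·log₁₀(6.1) = 81.093 dB.
Combined: 10·log₁₀(10^(82.565/10)+10^(81.093/10)) = 84.90 dB SPL.

84.90 dB SPL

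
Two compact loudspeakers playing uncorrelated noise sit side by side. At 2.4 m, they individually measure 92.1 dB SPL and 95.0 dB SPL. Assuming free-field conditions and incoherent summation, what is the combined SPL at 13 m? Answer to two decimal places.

Combined at 2.4 m: 10·log₁₀(10^(92.1/10)+10^(95.0/10)) = 96.798 dB SPL.
Then apply −20·log₁₀(13/2.4) = -14.675 dB → 82.12 dB SPL.

82.12 dB SPL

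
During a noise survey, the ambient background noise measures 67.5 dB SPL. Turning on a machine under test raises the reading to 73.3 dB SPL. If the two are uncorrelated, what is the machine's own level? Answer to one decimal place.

Remove the background by subtracting linear intensities:
L_src = 10·log₁₀(10^(73.3/10) − 10^(67.5/10)) = 10·log₁₀(15760000) = 72.0 dB SPL.

72.0 dB SPL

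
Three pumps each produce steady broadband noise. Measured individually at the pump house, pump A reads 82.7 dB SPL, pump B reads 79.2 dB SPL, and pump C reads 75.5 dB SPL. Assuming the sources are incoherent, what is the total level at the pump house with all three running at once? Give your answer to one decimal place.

84.8 dB SPL

Incoherent sources sum as intensities:
L_total = 10·log₁₀(10^(82.7/10) + 10^(79.2/10) + 10^(75.5/10)) = 10·log₁₀(304900000) = 84.8 dB SPL.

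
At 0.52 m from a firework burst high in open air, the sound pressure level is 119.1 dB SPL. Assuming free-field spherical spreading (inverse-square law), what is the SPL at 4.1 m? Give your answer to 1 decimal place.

101.2 dB SPL

Free-field point source: level drops by 20·log₁₀ of the distance ratio.
ΔL = −20·log₁₀(4.1/0.52) = -17.94 dB, so L₂ = 119.1 + (-17.94) = 101.2 dB SPL.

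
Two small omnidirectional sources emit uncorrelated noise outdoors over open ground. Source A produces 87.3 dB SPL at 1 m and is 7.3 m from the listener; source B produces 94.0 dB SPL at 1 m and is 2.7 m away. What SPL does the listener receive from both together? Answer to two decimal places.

At the listener: L_A = 87.3 − 20·log₁₀(7.3) = 70.034 dB; L_B = 94.0 − 20·log₁₀(2.7) = 85.373 dB.
Combined: 10·log₁₀(10^(70.034/10)+10^(85.373/10)) = 85.50 dB SPL.

85.50 dB SPL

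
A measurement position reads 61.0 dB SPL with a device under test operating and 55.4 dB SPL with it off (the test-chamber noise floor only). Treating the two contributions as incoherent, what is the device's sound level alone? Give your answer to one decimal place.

Subtract intensities: L_src = 10·log₁₀(10^(L_total/10) − 10^(L_bg/10)).
L_src = 10·log₁₀(10^(61.0/10) − 10^(55.4/10)) = 10·log₁₀(912200) = 59.6 dB SPL.

59.6 dB SPL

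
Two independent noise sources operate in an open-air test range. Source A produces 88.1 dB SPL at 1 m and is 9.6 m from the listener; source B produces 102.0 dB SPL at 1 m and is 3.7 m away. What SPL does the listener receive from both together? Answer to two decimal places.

At the listener: L_A = 88.1 − 20·log₁₀(9.6) = 68.455 dB; L_B = 102.0 − 20·log₁₀(3.7) = 90.636 dB.
Combined: 10·log₁₀(10^(68.455/10)+10^(90.636/10)) = 90.66 dB SPL.

90.66 dB SPL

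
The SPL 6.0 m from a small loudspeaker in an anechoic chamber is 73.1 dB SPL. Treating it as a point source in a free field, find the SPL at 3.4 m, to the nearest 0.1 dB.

For a point source in a free field, ΔL = −20·log₁₀(d₂/d₁).
ΔL = −20·log₁₀(3.4/6.0) = 4.93 dB, so L₂ = 73.1 + (4.93) = 78.0 dB SPL.

78.0 dB SPL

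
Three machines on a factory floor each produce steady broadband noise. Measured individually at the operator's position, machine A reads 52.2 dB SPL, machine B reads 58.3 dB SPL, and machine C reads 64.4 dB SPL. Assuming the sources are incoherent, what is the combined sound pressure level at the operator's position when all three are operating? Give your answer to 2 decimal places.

Uncorrelated sources add in intensity (power), not in dB.
L_total = 10·log₁₀(10^(52.2/10) + 10^(58.3/10) + 10^(64.4/10)) = 10·log₁₀(3596000) = 65.56 dB SPL.

65.56 dB SPL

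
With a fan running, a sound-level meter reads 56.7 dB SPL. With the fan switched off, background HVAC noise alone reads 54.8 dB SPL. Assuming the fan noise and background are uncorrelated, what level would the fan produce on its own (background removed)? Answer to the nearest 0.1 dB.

52.2 dB SPL

Background correction is a power subtraction:
L_src = 10·log₁₀(10^(56.7/10) − 10^(54.8/10)) = 10·log₁₀(165700) = 52.2 dB SPL.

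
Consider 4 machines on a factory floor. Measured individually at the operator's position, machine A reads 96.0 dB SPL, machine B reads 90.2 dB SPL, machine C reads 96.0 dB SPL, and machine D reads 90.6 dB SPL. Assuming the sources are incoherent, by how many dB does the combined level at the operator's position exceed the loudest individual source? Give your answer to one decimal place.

4.1 dB

Add the sources as powers (linear), then convert back to dB:
L_total = 10·log₁₀(10^(96.0/10) + 10^(90.2/10) + 10^(96.0/10) + 10^(90.6/10)) = 100.07 dB SPL.
Excess over the loudest (96.0 dB): 100.07 − 96.0 = 4.1 dB.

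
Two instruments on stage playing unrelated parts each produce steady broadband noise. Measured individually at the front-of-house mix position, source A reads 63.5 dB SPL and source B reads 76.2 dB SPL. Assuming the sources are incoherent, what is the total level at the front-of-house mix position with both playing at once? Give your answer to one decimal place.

76.4 dB SPL

Add the sources as powers (linear), then convert back to dB:
L_total = 10·log₁₀(10^(63.5/10) + 10^(76.2/10)) = 10·log₁₀(43930000) = 76.4 dB SPL.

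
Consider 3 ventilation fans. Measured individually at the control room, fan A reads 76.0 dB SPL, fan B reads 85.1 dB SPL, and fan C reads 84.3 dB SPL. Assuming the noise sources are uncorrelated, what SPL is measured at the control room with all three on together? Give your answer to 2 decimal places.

88.01 dB SPL

Uncorrelated sources add in intensity (power), not in dB.
L_total = 10·log₁₀(10^(76.0/10) + 10^(85.1/10) + 10^(84.3/10)) = 10·log₁₀(632600000) = 88.01 dB SPL.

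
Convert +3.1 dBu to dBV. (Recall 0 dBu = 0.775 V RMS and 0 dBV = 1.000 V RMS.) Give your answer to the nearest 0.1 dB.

The offset between the scales is 20·log₁₀(0.775/1.000) = −2.214 dB.
So dBV = +3.1 − 2.214 = +0.9 dBV.

+0.9 dBV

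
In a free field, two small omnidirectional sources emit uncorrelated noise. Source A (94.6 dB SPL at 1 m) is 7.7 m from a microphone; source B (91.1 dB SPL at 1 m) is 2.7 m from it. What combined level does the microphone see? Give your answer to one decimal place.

At the listener: L_A = 94.6 − 20·log₁₀(7.7) = 76.87 dB; L_B = 91.1 − 20·log₁₀(2.7) = 82.47 dB.
Combined: 10·log₁₀(10^(76.87/10)+10^(82.47/10)) = 83.5 dB SPL.

83.5 dB SPL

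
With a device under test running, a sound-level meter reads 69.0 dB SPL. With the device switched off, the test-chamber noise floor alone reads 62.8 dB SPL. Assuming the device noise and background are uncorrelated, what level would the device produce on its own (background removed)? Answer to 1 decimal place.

67.8 dB SPL

Background correction is a power subtraction:
L_src = 10·log₁₀(10^(69.0/10) − 10^(62.8/10)) = 10·log₁₀(6038000) = 67.8 dB SPL.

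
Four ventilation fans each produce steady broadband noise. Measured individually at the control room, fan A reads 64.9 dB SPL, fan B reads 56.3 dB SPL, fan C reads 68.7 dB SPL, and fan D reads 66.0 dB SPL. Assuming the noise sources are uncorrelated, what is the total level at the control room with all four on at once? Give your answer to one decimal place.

Incoherent sources sum as intensities:
L_total = 10·log₁₀(10^(64.9/10) + 10^(56.3/10) + 10^(68.7/10) + 10^(66.0/10)) = 10·log₁₀(14910000) = 71.7 dB SPL.

71.7 dB SPL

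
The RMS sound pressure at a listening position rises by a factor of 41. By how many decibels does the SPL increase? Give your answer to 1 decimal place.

Sound pressure is an amplitude quantity: ΔL = 20·log₁₀(p₂/p₁).
20·log₁₀(41) = 32.3 dB.

32.3 dB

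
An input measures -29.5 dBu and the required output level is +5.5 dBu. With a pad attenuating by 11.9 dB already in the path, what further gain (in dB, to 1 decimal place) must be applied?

46.9 dB

The required make-up gain is the shortfall in the dB sum.
G = +5.5 − (-29.5) + 11.9 = 46.9 dB.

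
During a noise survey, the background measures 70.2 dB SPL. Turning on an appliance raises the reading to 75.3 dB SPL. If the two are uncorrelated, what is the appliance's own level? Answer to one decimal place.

73.7 dB SPL

Background correction is a power subtraction:
L_src = 10·log₁₀(10^(75.3/10) − 10^(70.2/10)) = 10·log₁₀(23410000) = 73.7 dB SPL.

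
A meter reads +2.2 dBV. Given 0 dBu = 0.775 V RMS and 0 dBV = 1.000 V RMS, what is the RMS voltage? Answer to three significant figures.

1.29 V

V = 1.000 V × 10^(+2.2/20).
= 1.000 × 1.288 = 1.29 V.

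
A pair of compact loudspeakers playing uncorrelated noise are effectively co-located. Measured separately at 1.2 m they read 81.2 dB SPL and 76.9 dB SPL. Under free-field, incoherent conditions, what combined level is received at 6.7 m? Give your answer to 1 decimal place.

Combined at 1.2 m: 10·log₁₀(10^(81.2/10)+10^(76.9/10)) = 82.57 dB SPL.
Then apply −20·log₁₀(6.7/1.2) = -14.94 dB → 67.6 dB SPL.

67.6 dB SPL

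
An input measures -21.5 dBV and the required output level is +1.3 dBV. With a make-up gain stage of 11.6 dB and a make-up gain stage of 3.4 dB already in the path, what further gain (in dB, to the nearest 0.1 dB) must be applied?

7.8 dB

The required make-up gain is the shortfall in the dB sum.
G = +1.3 − (-21.5) − 11.6 − 3.4 = 7.8 dB.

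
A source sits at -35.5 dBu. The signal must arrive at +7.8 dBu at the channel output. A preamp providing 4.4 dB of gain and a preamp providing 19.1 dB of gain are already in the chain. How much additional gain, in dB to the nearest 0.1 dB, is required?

The required make-up gain is the shortfall in the dB sum.
G = +7.8 − (-35.5) − 4.4 − 19.1 = 19.8 dB.

19.8 dB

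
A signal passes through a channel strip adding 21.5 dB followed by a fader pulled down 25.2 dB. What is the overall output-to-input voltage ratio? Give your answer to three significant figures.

0.653

Net gain = 21.5 + (−25.2) = -3.7 dB.
Voltage ratio = 10^(-3.7/20) = 0.653.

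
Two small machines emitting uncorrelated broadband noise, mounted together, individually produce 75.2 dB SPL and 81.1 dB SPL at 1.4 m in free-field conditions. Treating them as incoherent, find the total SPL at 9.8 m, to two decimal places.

Combined at 1.4 m: 10·log₁₀(10^(75.2/10)+10^(81.1/10)) = 82.093 dB SPL.
Then apply −20·log₁₀(9.8/1.4) = -16.902 dB → 65.19 dB SPL.

65.19 dB SPL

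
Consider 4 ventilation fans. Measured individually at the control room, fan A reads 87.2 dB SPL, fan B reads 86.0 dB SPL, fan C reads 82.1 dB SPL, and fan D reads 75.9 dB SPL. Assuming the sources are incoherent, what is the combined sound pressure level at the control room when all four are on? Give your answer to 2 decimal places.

90.51 dB SPL

Incoherent sources sum as intensities:
L_total = 10·log₁₀(10^(87.2/10) + 10^(86.0/10) + 10^(82.1/10) + 10^(75.9/10)) = 10·log₁₀(1124000000) = 90.51 dB SPL.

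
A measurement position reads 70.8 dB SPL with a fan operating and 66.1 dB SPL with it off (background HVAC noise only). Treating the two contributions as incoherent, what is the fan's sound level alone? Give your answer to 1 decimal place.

69.0 dB SPL

Background correction is a power subtraction:
L_src = 10·log₁₀(10^(70.8/10) − 10^(66.1/10)) = 10·log₁₀(7949000) = 69.0 dB SPL.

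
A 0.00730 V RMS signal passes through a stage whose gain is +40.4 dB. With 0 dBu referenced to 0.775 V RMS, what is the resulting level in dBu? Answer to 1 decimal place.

-0.1 dBu

Input level: 20·log₁₀(0.00730/0.775) = -40.52 dBu.
Output: -40.52 + 40.4 = -0.1 dBu.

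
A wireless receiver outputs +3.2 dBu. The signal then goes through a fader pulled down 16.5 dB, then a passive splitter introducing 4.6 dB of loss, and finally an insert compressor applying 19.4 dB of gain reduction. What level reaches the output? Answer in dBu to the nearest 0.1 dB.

-37.3 dBu

Cascaded gains and losses add directly in dB.
+3.2 − 16.5 − 4.6 − 19.4 = -37.3 dBu.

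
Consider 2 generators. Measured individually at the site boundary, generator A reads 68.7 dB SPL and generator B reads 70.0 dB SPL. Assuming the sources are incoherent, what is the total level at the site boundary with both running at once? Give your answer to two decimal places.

Uncorrelated sources add in intensity (power), not in dB.
L_total = 10·log₁₀(10^(68.7/10) + 10^(70.0/10)) = 10·log₁₀(17410000) = 72.41 dB SPL.

72.41 dB SPL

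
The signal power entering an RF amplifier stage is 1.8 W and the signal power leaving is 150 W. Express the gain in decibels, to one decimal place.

Power is a power quantity, so gain = 10·log₁₀(P_out/P_in).
10·log₁₀(150/1.8) = 10·log₁₀(83.33) = 19.2 dB.

19.2 dB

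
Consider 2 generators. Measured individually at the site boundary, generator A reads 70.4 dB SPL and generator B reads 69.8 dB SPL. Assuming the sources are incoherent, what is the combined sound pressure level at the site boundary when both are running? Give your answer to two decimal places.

Add the sources as powers (linear), then convert back to dB:
L_total = 10·log₁₀(10^(70.4/10) + 10^(69.8/10)) = 10·log₁₀(20510000) = 73.12 dB SPL.

73.12 dB SPL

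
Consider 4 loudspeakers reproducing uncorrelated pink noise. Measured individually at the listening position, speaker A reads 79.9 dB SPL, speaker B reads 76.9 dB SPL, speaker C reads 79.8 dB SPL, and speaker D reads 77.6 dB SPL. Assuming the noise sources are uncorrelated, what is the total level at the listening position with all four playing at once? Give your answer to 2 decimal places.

Incoherent sources sum as intensities:
L_total = 10·log₁₀(10^(79.9/10) + 10^(76.9/10) + 10^(79.8/10) + 10^(77.6/10)) = 10·log₁₀(299700000) = 84.77 dB SPL.

84.77 dB SPL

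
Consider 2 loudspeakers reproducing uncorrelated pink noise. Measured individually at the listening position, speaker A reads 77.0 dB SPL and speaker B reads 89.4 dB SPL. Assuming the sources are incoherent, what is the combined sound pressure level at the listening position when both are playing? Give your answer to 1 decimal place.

Add the sources as powers (linear), then convert back to dB:
L_total = 10·log₁₀(10^(77.0/10) + 10^(89.4/10)) = 10·log₁₀(921100000) = 89.6 dB SPL.

89.6 dB SPL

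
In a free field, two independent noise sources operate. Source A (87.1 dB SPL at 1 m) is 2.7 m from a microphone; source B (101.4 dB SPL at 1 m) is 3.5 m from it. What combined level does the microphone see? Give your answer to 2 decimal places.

At the listener: L_A = 87.1 − 20·log₁₀(2.7) = 78.473 dB; L_B = 101.4 − 20·log₁₀(3.5) = 90.519 dB.
Combined: 10·log₁₀(10^(78.473/10)+10^(90.519/10)) = 90.78 dB SPL.

90.78 dB SPL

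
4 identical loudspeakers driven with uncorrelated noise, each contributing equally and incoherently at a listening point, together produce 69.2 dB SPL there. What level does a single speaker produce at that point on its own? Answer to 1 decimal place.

4 equal incoherent sources add 10·log₁₀(4) = 6.02 dB over one source.
L_one = 69.2 − 6.02 = 63.2 dB SPL.

63.2 dB SPL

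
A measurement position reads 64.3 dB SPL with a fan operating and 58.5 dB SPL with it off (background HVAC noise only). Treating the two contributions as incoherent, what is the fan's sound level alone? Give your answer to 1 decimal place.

Background correction is a power subtraction:
L_src = 10·log₁₀(10^(64.3/10) − 10^(58.5/10)) = 10·log₁₀(1984000) = 63.0 dB SPL.

63.0 dB SPL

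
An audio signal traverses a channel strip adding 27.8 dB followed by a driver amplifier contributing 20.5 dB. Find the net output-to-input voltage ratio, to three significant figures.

Net gain = 27.8 + 20.5 = 48.3 dB.
Voltage ratio = 10^(48.3/20) = 260.

260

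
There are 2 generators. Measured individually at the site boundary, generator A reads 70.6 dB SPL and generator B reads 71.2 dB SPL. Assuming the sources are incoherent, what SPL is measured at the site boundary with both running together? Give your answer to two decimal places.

Incoherent sources sum as intensities:
L_total = 10·log₁₀(10^(70.6/10) + 10^(71.2/10)) = 10·log₁₀(24660000) = 73.92 dB SPL.

73.92 dB SPL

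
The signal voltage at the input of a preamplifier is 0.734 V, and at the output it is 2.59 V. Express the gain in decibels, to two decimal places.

Voltage is an amplitude quantity, so gain = 20·log₁₀(V_out/V_in).
20·log₁₀(2.59/0.734) = 20·log₁₀(3.529) = 10.95 dB.

10.95 dB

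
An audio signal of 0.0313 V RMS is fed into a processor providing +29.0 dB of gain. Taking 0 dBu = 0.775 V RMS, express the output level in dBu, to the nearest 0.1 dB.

+1.1 dBu

Input level: 20·log₁₀(0.0313/0.775) = -27.88 dBu.
Output: -27.88 + 29.0 = +1.1 dBu.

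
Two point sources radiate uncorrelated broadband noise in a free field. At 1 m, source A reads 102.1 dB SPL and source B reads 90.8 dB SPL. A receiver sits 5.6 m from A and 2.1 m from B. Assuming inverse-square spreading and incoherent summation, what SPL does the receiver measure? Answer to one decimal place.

89.0 dB SPL

At the listener: L_A = 102.1 − 20·log₁₀(5.6) = 87.14 dB; L_B = 90.8 − 20·log₁₀(2.1) = 84.36 dB.
Combined: 10·log₁₀(10^(87.14/10)+10^(84.36/10)) = 89.0 dB SPL.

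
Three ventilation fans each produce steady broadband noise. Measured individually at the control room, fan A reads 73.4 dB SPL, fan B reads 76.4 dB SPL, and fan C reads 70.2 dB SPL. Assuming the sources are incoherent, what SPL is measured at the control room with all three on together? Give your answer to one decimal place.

Uncorrelated sources add in intensity (power), not in dB.
L_total = 10·log₁₀(10^(73.4/10) + 10^(76.4/10) + 10^(70.2/10)) = 10·log₁₀(76000000) = 78.8 dB SPL.

78.8 dB SPL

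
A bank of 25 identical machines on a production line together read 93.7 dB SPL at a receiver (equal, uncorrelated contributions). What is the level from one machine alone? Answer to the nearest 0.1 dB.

79.7 dB SPL

25 equal incoherent sources add 10·log₁₀(25) = 13.98 dB over one source.
L_one = 93.7 − 13.98 = 79.7 dB SPL.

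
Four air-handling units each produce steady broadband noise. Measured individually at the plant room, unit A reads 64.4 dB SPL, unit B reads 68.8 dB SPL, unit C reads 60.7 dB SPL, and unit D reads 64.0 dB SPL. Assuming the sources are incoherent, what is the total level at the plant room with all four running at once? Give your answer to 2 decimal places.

71.47 dB SPL

Uncorrelated sources add in intensity (power), not in dB.
L_total = 10·log₁₀(10^(64.4/10) + 10^(68.8/10) + 10^(60.7/10) + 10^(64.0/10)) = 10·log₁₀(14030000) = 71.47 dB SPL.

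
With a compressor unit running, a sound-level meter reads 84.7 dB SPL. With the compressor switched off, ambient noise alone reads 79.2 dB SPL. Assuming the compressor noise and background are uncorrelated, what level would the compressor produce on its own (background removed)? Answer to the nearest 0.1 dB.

83.3 dB SPL

Background correction is a power subtraction:
L_src = 10·log₁₀(10^(84.7/10) − 10^(79.2/10)) = 10·log₁₀(211900000) = 83.3 dB SPL.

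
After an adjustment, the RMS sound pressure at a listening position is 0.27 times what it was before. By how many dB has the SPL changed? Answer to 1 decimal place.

Sound pressure is an amplitude quantity: ΔL = 20·log₁₀(p₂/p₁).
20·log₁₀(0.27) = -11.4 dB.

-11.4 dB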